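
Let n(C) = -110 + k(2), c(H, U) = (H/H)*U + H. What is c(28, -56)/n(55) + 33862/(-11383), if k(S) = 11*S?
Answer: -665283/250426 ≈ -2.6566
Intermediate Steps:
c(H, U) = H + U (c(H, U) = 1*U + H = U + H = H + U)
n(C) = -88 (n(C) = -110 + 11*2 = -110 + 22 = -88)
c(28, -56)/n(55) + 33862/(-11383) = (28 - 56)/(-88) + 33862/(-11383) = -28*(-1/88) + 33862*(-1/11383) = 7/22 - 33862/11383 = -665283/250426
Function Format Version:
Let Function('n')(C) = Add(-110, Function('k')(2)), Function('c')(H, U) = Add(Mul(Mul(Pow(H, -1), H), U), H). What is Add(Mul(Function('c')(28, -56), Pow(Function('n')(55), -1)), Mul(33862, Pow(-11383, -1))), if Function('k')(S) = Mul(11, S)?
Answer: Rational(-665283, 250426) ≈ -2.6566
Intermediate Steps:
Function('c')(H, U) = Add(H, U) (Function('c')(H, U) = Add(Mul(1, U), H) = Add(U, H) = Add(H, U))
Function('n')(C) = -88 (Function('n')(C) = Add(-110, Mul(11, 2)) = Add(-110, 22) = -88)
Add(Mul(Function('c')(28, -56), Pow(Function('n')(55), -1)), Mul(33862, Pow(-11383, -1))) = Add(Mul(Add(28, -56), Pow(-88, -1)), Mul(33862, Pow(-11383, -1))) = Add(Mul(-28, Rational(-1, 88)), Mul(33862, Rational(-1, 11383))) = Add(Rational(7, 22), Rational(-33862, 11383)) = Rational(-665283, 250426)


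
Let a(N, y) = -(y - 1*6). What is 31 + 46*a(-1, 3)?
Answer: 169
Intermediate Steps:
a(N, y) = 6 - y (a(N, y) = -(y - 6) = -(-6 + y) = 6 - y)
31 + 46*a(-1, 3) = 31 + 46*(6 - 1*3) = 31 + 46*(6 - 3) = 31 + 46*3 = 31 + 138 = 169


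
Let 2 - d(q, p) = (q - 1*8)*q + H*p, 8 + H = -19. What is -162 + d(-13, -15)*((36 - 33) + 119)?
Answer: -82634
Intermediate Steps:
H = -27 (H = -8 - 19 = -27)
d(q, p) = 2 + 27*p - q*(-8 + q) (d(q, p) = 2 - ((q - 1*8)*q - 27*p) = 2 - ((q - 8)*q - 27*p) = 2 - ((-8 + q)*q - 27*p) = 2 - (q*(-8 + q) - 27*p) = 2 - (-27*p + q*(-8 + q)) = 2 + (27*p - q*(-8 + q)) = 2 + 27*p - q*(-8 + q))
-162 + d(-13, -15)*((36 - 33) + 119) = -162 + (2 - 1*(-13)² + 8*(-13) + 27*(-15))*((36 - 33) + 119) = -162 + (2 - 1*169 - 104 - 405)*(3 + 119) = -162 + (2 - 169 - 104 - 405)*122 = -162 - 676*122 = -162 - 82472 = -82634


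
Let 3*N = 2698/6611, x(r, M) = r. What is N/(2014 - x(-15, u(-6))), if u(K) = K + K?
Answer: 2698/40241157 ≈ 6.7046e-5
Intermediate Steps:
u(K) = 2*K
N = 2698/19833 (N = (2698/6611)/3 = (2698*(1/6611))/3 = (⅓)*(2698/6611) = 2698/19833 ≈ 0.13604)
N/(2014 - x(-15, u(-6))) = 2698/(19833*(2014 - 1*(-15))) = 2698/(19833*(2014 + 15)) = (2698/19833)/2029 = (2698/19833)*(1/2029) = 2698/40241157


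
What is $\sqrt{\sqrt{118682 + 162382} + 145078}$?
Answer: $\sqrt{145078 + 14 \sqrt{1434}} \approx 381.59$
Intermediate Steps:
$\sqrt{\sqrt{118682 + 162382} + 145078} = \sqrt{\sqrt{281064} + 145078} = \sqrt{14 \sqrt{1434} + 145078} = \sqrt{145078 + 14 \sqrt{1434}}$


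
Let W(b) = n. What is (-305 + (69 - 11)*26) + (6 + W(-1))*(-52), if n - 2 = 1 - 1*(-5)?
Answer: 475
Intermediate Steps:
n = 8 (n = 2 + (1 - 1*(-5)) = 2 + (1 + 5) = 2 + 6 = 8)
W(b) = 8
(-305 + (69 - 11)*26) + (6 + W(-1))*(-52) = (-305 + (69 - 11)*26) + (6 + 8)*(-52) = (-305 + 58*26) + 14*(-52) = (-305 + 1508) - 728 = 1203 - 728 = 475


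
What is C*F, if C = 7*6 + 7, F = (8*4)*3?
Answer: 4704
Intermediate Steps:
F = 96 (F = 32*3 = 96)
C = 49 (C = 42 + 7 = 49)
C*F = 49*96 = 4704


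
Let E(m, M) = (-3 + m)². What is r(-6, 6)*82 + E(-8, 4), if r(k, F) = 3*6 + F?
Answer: 2089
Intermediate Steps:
r(k, F) = 18 + F
r(-6, 6)*82 + E(-8, 4) = (18 + 6)*82 + (-3 - 8)² = 24*82 + (-11)² = 1968 + 121 = 2089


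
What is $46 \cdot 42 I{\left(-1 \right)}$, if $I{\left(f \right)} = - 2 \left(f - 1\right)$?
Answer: $7728$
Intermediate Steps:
$I{\left(f \right)} = 2 - 2 f$ ($I{\left(f \right)} = - 2 \left(-1 + f\right) = 2 - 2 f$)
$46 \cdot 42 I{\left(-1 \right)} = 46 \cdot 42 \left(2 - -2\right) = 1932 \left(2 + 2\right) = 1932 \cdot 4 = 7728$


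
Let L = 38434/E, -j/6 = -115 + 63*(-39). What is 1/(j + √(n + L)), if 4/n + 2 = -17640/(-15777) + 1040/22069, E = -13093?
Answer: 271889777719646/4195803185909603507 - I*√86349334819966284118605/25174819115457621042 ≈ 6.48e-5 - 1.1672e-8*I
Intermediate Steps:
j = 15432 (j = -6*(-115 + 63*(-39)) = -6*(-115 - 2457) = -6*(-2572) = 15432)
L = -38434/13093 (L = 38434/(-13093) = 38434*(-1/13093) = -38434/13093 ≈ -2.9355)
n = -77373914/16147777 (n = 4/(-2 + (-17640/(-15777) + 1040/22069)) = 4/(-2 + (-17640*(-1/15777) + 1040*(1/22069))) = 4/(-2 + (1960/1753 + 1040/22069)) = 4/(-2 + 45078360/38686957) = 4/(-32295554/38686957) = 4*(-38686957/32295554) = -77373914/16147777 ≈ -4.7916)
1/(j + √(n + L)) = 1/(15432 + √(-77373914/16147777 - 38434/13093)) = 1/(15432 + √(-1633680317220/211422844261)) = 1/(15432 + 2*I*√86349334819966284118605/211422844261)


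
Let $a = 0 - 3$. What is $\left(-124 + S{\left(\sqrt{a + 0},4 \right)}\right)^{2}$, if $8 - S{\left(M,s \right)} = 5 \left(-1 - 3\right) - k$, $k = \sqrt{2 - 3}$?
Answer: $\left(96 - i\right)^{2} \approx 9215.0 - 192.0 i$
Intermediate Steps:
$a = -3$
$k = i$ ($k = \sqrt{-1} = i \approx 1.0 i$)
$S{\left(M,s \right)} = 28 + i$ ($S{\left(M,s \right)} = 8 - \left(5 \left(-1 - 3\right) - i\right) = 8 - \left(5 \left(-4\right) - i\right) = 8 - \left(-20 - i\right) = 8 + \left(20 + i\right) = 28 + i$)
$\left(-124 + S{\left(\sqrt{a + 0},4 \right)}\right)^{2} = \left(-124 + \left(28 + i\right)\right)^{2} = \left(-96 + i\right)^{2}$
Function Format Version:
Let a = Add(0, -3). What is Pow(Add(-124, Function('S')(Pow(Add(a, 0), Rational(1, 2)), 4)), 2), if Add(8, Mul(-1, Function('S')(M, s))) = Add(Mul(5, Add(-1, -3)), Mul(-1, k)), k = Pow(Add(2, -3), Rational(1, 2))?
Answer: Pow(Add(96, Mul(-1, I)), 2) ≈ Add(9215.0, Mul(-192.0, I))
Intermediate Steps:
a = -3
k = I (k = Pow(-1, Rational(1, 2)) = I ≈ Mul(1.0000, I))
Function('S')(M, s) = Add(28, I) (Function('S')(M, s) = Add(8, Mul(-1, Add(Mul(5, Add(-1, -3)), Mul(-1, I)))) = Add(8, Mul(-1, Add(Mul(5, -4), Mul(-1, I)))) = Add(8, Mul(-1, Add(-20, Mul(-1, I)))) = Add(8, Add(20, I)) = Add(28, I))
Pow(Add(-124, Function('S')(Pow(Add(a, 0), Rational(1, 2)), 4)), 2) = Pow(Add(-124, Add(28, I)), 2) = Pow(Add(-96, I), 2)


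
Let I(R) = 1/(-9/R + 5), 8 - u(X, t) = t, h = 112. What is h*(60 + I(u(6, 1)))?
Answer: 87752/13 ≈ 6750.2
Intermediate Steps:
u(X, t) = 8 - t
I(R) = 1/(5 - 9/R)
h*(60 + I(u(6, 1))) = 112*(60 + (8 - 1*1)/(-9 + 5*(8 - 1*1))) = 112*(60 + (8 - 1)/(-9 + 5*(8 - 1))) = 112*(60 + 7/(-9 + 5*7)) = 112*(60 + 7/(-9 + 35)) = 112*(60 + 7/26) = 112*(1567/26) = 87752/13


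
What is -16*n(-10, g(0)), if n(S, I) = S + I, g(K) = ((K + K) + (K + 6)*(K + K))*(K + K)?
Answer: 160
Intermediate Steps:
g(K) = 2*K*(2*K + 2*K*(6 + K)) (g(K) = (2*K + (6 + K)*(2*K))*(2*K) = (2*K + 2*K*(6 + K))*(2*K) = 2*K*(2*K + 2*K*(6 + K)))
n(S, I) = I + S
-16*n(-10, g(0)) = -16*(4*0²*(7 + 0) - 10) = -16*(4*0*7 - 10) = -16*(0 - 10) = -16*(-10) = 160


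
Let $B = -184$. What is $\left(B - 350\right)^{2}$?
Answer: $285156$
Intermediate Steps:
$\left(B - 350\right)^{2} = \left(-184 - 350\right)^{2} = \left(-534\right)^{2} = 285156$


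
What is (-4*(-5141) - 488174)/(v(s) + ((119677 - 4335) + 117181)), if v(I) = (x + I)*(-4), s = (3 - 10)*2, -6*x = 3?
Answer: -155870/77527 ≈ -2.0105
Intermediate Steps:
x = -½ (x = -⅙*3 = -½ ≈ -0.50000)
s = -14 (s = -7*2 = -14)
v(I) = 2 - 4*I (v(I) = (-½ + I)*(-4) = 2 - 4*I)
(-4*(-5141) - 488174)/(v(s) + ((119677 - 4335) + 117181)) = (-4*(-5141) - 488174)/((2 - 4*(-14)) + ((119677 - 4335) + 117181)) = (20564 - 488174)/((2 + 56) + (115342 + 117181)) = -467610/(58 + 232523) = -467610/232581 = -467610*1/232581 = -155870/77527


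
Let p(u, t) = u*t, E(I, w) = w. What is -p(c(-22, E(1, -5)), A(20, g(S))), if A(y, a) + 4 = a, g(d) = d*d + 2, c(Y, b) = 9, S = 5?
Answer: -207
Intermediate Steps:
g(d) = 2 + d**2 (g(d) = d**2 + 2 = 2 + d**2)
A(y, a) = -4 + a
p(u, t) = t*u
-p(c(-22, E(1, -5)), A(20, g(S))) = -(-4 + (2 + 5**2))*9 = -(-4 + (2 + 25))*9 = -(-4 + 27)*9 = -23*9 = -1*207 = -207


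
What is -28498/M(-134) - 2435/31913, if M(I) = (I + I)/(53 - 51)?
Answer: 454565192/2138171 ≈ 212.60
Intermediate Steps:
M(I) = I (M(I) = (2*I)/2 = (2*I)*(½) = I)
-28498/M(-134) - 2435/31913 = -28498/(-134) - 2435/31913 = -28498*(-1/134) - 2435*1/31913 = 14249/67 - 2435/31913 = 454565192/2138171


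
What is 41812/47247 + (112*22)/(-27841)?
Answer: 95242844/119582157 ≈ 0.79646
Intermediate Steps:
41812/47247 + (112*22)/(-27841) = 41812*(1/47247) + 2464*(-1/27841) = 41812/47247 - 224/2531 = 95242844/119582157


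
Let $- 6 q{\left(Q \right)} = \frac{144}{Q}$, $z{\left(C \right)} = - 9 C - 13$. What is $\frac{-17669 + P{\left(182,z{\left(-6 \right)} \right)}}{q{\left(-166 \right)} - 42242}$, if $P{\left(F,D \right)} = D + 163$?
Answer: $\frac{1449595}{3506074} \approx 0.41345$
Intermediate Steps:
$z{\left(C \right)} = -13 - 9 C$
$P{\left(F,D \right)} = 163 + D$
$q{\left(Q \right)} = - \frac{24}{Q}$ ($q{\left(Q \right)} = - \frac{144 \frac{1}{Q}}{6} = - \frac{24}{Q}$)
$\frac{-17669 + P{\left(182,z{\left(-6 \right)} \right)}}{q{\left(-166 \right)} - 42242} = \frac{-17669 + \left(163 - -41\right)}{- \frac{24}{-166} - 42242} = \frac{-17669 + \left(163 + \left(-13 + 54\right)\right)}{\left(-24\right) \left(- \frac{1}{166}\right) - 42242} = \frac{-17669 + \left(163 + 41\right)}{\frac{12}{83} - 42242} = \frac{-17669 + 204}{- \frac{3506074}{83}} = \left(-17465\right) \left(- \frac{83}{3506074}\right) = \frac{1449595}{3506074}$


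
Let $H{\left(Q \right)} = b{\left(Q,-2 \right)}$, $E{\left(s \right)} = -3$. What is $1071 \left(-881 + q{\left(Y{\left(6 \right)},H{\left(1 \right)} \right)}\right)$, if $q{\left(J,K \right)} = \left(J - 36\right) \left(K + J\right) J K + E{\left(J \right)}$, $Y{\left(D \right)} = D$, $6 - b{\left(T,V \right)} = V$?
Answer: $-22538124$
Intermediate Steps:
$b{\left(T,V \right)} = 6 - V$
$H{\left(Q \right)} = 8$ ($H{\left(Q \right)} = 6 - -2 = 6 + 2 = 8$)
$q{\left(J,K \right)} = -3 + J K \left(-36 + J\right) \left(J + K\right)$ ($q{\left(J,K \right)} = \left(J - 36\right) \left(K + J\right) J K - 3 = \left(-36 + J\right) \left(J + K\right) J K - 3 = J \left(-36 + J\right) \left(J + K\right) K - 3 = J K \left(-36 + J\right) \left(J + K\right) - 3 = -3 + J K \left(-36 + J\right) \left(J + K\right)$)
$1071 \left(-881 + q{\left(Y{\left(6 \right)},H{\left(1 \right)} \right)}\right) = 1071 \left(-881 - \left(3 - 1728 + 10368 + 13824 - 6^{2} \cdot 8^{2}\right)\right) = 1071 \left(-881 - \left(-4029 + 10368 + 13824\right)\right) = 1071 \left(-881 - 20163\right) = 1071 \left(-21044\right) = -22538124$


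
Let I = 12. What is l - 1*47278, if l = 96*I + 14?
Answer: -46112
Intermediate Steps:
l = 1166 (l = 96*12 + 14 = 1152 + 14 = 1166)
l - 1*47278 = 1166 - 1*47278 = 1166 - 47278 = -46112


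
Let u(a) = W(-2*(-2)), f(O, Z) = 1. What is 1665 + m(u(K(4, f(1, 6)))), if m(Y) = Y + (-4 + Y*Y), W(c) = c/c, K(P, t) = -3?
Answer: 1663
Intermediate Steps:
W(c) = 1
u(a) = 1
m(Y) = -4 + Y + Y² (m(Y) = Y + (-4 + Y²) = -4 + Y + Y²)
1665 + m(u(K(4, f(1, 6)))) = 1665 + (-4 + 1 + 1²) = 1665 + (-4 + 1 + 1) = 1665 - 2 = 1663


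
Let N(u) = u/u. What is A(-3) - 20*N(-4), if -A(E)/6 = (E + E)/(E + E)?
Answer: -26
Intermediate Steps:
N(u) = 1
A(E) = -6 (A(E) = -6*(E + E)/(E + E) = -6*2*E/(2*E) = -6*2*E*1/(2*E) = -6*1 = -6)
A(-3) - 20*N(-4) = -6 - 20*1 = -6 - 20 = -26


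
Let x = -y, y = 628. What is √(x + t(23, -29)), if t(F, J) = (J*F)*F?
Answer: I*√15969 ≈ 126.37*I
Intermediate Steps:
x = -628 (x = -1*628 = -628)
t(F, J) = J*F² (t(F, J) = (F*J)*F = J*F²)
√(x + t(23, -29)) = √(-628 - 29*23²) = √(-628 - 29*529) = √(-628 - 15341) = √(-15969) = I*√15969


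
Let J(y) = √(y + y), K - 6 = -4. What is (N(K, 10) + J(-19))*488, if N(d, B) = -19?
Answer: -9272 + 488*I*√38 ≈ -9272.0 + 3008.2*I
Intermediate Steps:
K = 2 (K = 6 - 4 = 2)
J(y) = √2*√y (J(y) = √(2*y) = √2*√y)
(N(K, 10) + J(-19))*488 = (-19 + √2*√(-19))*488 = (-19 + √2*(I*√19))*488 = (-19 + I*√38)*488 = -9272 + 488*I*√38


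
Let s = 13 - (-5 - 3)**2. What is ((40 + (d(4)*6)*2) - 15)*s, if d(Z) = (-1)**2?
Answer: -1887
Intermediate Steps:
d(Z) = 1
s = -51 (s = 13 - 1*(-8)**2 = 13 - 1*64 = 13 - 64 = -51)
((40 + (d(4)*6)*2) - 15)*s = ((40 + (1*6)*2) - 15)*(-51) = ((40 + 6*2) - 15)*(-51) = ((40 + 12) - 15)*(-51) = (52 - 15)*(-51) = 37*(-51) = -1887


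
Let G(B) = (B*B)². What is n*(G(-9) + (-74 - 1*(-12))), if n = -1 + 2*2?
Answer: 19497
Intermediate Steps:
G(B) = B⁴ (G(B) = (B²)² = B⁴)
n = 3 (n = -1 + 4 = 3)
n*(G(-9) + (-74 - 1*(-12))) = 3*((-9)⁴ + (-74 - 1*(-12))) = 3*(6561 + (-74 + 12)) = 3*(6561 - 62) = 3*6499 = 19497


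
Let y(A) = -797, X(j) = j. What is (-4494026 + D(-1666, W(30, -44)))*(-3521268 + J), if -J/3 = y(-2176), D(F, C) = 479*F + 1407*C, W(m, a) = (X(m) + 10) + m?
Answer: 18275463643350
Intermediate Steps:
W(m, a) = 10 + 2*m (W(m, a) = (m + 10) + m = (10 + m) + m = 10 + 2*m)
J = 2391 (J = -3*(-797) = 2391)
(-4494026 + D(-1666, W(30, -44)))*(-3521268 + J) = (-4494026 + (479*(-1666) + 1407*(10 + 2*30)))*(-3521268 + 2391) = (-4494026 + (-798014 + 1407*(10 + 60)))*(-3518877) = (-4494026 + (-798014 + 1407*70))*(-3518877) = (-4494026 + (-798014 + 98490))*(-3518877) = (-4494026 - 699524)*(-3518877) = -5193550*(-3518877) = 18275463643350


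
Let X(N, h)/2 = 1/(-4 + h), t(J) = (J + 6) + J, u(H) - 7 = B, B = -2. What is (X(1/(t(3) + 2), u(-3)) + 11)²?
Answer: 169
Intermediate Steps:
u(H) = 5 (u(H) = 7 - 2 = 5)
t(J) = 6 + 2*J (t(J) = (6 + J) + J = 6 + 2*J)
X(N, h) = 2/(-4 + h)
(X(1/(t(3) + 2), u(-3)) + 11)² = (2/(-4 + 5) + 11)² = (2/1 + 11)² = (2*1 + 11)² = (2 + 11)² = 13² = 169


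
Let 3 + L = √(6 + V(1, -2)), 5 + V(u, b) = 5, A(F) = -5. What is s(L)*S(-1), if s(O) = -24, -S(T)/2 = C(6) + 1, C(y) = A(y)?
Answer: -192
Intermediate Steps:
C(y) = -5
V(u, b) = 0 (V(u, b) = -5 + 5 = 0)
L = -3 + √6 (L = -3 + √(6 + 0) = -3 + √6 ≈ -0.55051)
S(T) = 8 (S(T) = -2*(-5 + 1) = -2*(-4) = 8)
s(L)*S(-1) = -24*8 = -192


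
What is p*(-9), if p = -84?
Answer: 756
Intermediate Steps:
p*(-9) = -84*(-9) = 756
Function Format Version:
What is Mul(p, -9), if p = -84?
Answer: 756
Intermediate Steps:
Mul(p, -9) = Mul(-84, -9) = 756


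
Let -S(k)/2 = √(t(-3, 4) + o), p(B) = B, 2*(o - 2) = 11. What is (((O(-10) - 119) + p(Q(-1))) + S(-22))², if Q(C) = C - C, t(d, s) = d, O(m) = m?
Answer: 16659 + 774*√2 ≈ 17754.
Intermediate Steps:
o = 15/2 (o = 2 + (½)*11 = 2 + 11/2 = 15/2 ≈ 7.5000)
Q(C) = 0
S(k) = -3*√2 (S(k) = -2*√(-3 + 15/2) = -3*√2)
(((O(-10) - 119) + p(Q(-1))) + S(-22))² = (((-10 - 119) + 0) - 3*√2)² = ((-129 + 0) - 3*√2)² = (-129 - 3*√2)²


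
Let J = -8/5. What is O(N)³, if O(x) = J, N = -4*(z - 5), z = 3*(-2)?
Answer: -512/125 ≈ -4.0960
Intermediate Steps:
z = -6
J = -8/5 (J = -8*⅕ = -8/5 ≈ -1.6000)
N = 44 (N = -4*(-6 - 5) = -4*(-11) = 44)
O(x) = -8/5
O(N)³ = (-8/5)³ = -512/125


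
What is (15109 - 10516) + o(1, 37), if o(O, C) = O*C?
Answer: 4630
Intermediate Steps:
o(O, C) = C*O
(15109 - 10516) + o(1, 37) = (15109 - 10516) + 37*1 = 4593 + 37 = 4630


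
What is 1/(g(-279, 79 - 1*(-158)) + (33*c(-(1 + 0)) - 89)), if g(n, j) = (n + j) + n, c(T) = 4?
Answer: -1/278 ≈ -0.0035971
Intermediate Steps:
g(n, j) = j + 2*n (g(n, j) = (j + n) + n = j + 2*n)
1/(g(-279, 79 - 1*(-158)) + (33*c(-(1 + 0)) - 89)) = 1/(((79 - 1*(-158)) + 2*(-279)) + (33*4 - 89)) = 1/(((79 + 158) - 558) + (132 - 89)) = 1/((237 - 558) + 43) = 1/(-321 + 43) = 1/(-278) = -1/278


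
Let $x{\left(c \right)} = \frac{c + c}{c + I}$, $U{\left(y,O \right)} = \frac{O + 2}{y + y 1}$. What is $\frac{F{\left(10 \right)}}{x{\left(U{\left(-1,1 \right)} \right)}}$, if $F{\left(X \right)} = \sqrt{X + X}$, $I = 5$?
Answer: $- \frac{7 \sqrt{5}}{3} \approx -5.2175$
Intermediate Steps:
$F{\left(X \right)} = \sqrt{2} \sqrt{X}$ ($F{\left(X \right)} = \sqrt{2 X} = \sqrt{2} \sqrt{X}$)
$U{\left(y,O \right)} = \frac{2 + O}{2 y}$ ($U{\left(y,O \right)} = \frac{2 + O}{y + y} = \frac{2 + O}{2 y}$)
$x{\left(c \right)} = \frac{2 c}{5 + c}$ ($x{\left(c \right)} = \frac{c + c}{c + 5} = \frac{2 c}{5 + c}$)
$\frac{F{\left(10 \right)}}{x{\left(U{\left(-1,1 \right)} \right)}} = \frac{\sqrt{2} \sqrt{10}}{2 \frac{2 + 1}{2 \left(-1\right)} \frac{1}{5 + \frac{2 + 1}{2 \left(-1\right)}}} = \frac{2 \sqrt{5}}{2 \cdot \frac{1}{2} \left(-1\right) 3 \frac{1}{5 + \frac{1}{2} \left(-1\right) 3}} = \frac{2 \sqrt{5}}{2 \left(- \frac{3}{2}\right) \frac{1}{5 - \frac{3}{2}}} = \frac{2 \sqrt{5}}{2 \left(- \frac{3}{2}\right) \frac{1}{\frac{7}{2}}} = \frac{2 \sqrt{5}}{2 \left(- \frac{3}{2}\right) \frac{2}{7}} = \frac{2 \sqrt{5}}{- \frac{6}{7}} = 2 \sqrt{5} \left(- \frac{7}{6}\right) = - \frac{7 \sqrt{5}}{3}$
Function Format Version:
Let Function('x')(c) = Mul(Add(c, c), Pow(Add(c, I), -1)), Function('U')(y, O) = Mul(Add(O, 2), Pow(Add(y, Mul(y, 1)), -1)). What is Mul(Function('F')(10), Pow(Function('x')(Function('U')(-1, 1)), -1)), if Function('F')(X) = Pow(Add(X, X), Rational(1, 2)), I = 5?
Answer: Mul(Rational(-7, 3), Pow(5, Rational(1, 2))) ≈ -5.2175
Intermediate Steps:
Function('F')(X) = Mul(Pow(2, Rational(1, 2)), Pow(X, Rational(1, 2))) (Function('F')(X) = Pow(Mul(2, X), Rational(1, 2)) = Mul(Pow(2, Rational(1, 2)), Pow(X, Rational(1, 2))))
Function('U')(y, O) = Mul(Rational(1, 2), Pow(y, -1), Add(2, O)) (Function('U')(y, O) = Mul(Add(2, O), Pow(Add(y, y), -1)) = Mul(Add(2, O), Pow(Mul(2, y), -1)) = Mul(Add(2, O), Mul(Rational(1, 2), Pow(y, -1))) = Mul(Rational(1, 2), Pow(y, -1), Add(2, O)))
Function('x')(c) = Mul(2, c, Pow(Add(5, c), -1)) (Function('x')(c) = Mul(Add(c, c), Pow(Add(c, 5), -1)) = Mul(Mul(2, c), Pow(Add(5, c), -1)) = Mul(2, c, Pow(Add(5, c), -1)))
Mul(Function('F')(10), Pow(Function('x')(Function('U')(-1, 1)), -1)) = Mul(Mul(Pow(2, Rational(1, 2)), Pow(10, Rational(1, 2))), Pow(Mul(2, Mul(Rational(1, 2), Pow(-1, -1), Add(2, 1)), Pow(Add(5, Mul(Rational(1, 2), Pow(-1, -1), Add(2, 1))), -1)), -1)) = Mul(Mul(2, Pow(5, Rational(1, 2))), Pow(Mul(2, Mul(Rational(1, 2), -1, 3), Pow(Add(5, Mul(Rational(1, 2), -1, 3)), -1)), -1)) = Mul(Mul(2, Pow(5, Rational(1, 2))), Pow(Mul(2, Rational(-3, 2), Pow(Add(5, Rational(-3, 2)), -1)), -1)) = Mul(Mul(2, Pow(5, Rational(1, 2))), Pow(Mul(2, Rational(-3, 2), Pow(Rational(7, 2), -1)), -1)) = Mul(Mul(2, Pow(5, Rational(1, 2))), Pow(Mul(2, Rational(-3, 2), Rational(2, 7)), -1)) = Mul(Mul(2, Pow(5, Rational(1, 2))), Pow(Rational(-6, 7), -1)) = Mul(Mul(2, Pow(5, Rational(1, 2))), Rational(-7, 6)) = Mul(Rational(-7, 3), Pow(5, Rational(1, 2)))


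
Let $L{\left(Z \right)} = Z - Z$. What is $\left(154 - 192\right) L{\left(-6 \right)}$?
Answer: $0$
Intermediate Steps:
$L{\left(Z \right)} = 0$
$\left(154 - 192\right) L{\left(-6 \right)} = \left(154 - 192\right) 0 = \left(-38\right) 0 = 0$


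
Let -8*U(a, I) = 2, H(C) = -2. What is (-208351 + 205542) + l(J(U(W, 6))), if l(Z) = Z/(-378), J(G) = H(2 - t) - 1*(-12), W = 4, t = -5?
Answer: -530906/189 ≈ -2809.0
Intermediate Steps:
U(a, I) = -1/4 (U(a, I) = -1/8*2 = -1/4)
J(G) = 10 (J(G) = -2 - 1*(-12) = -2 + 12 = 10)
l(Z) = -Z/378 (l(Z) = Z*(-1/378) = -Z/378)
(-208351 + 205542) + l(J(U(W, 6))) = (-208351 + 205542) - 1/378*10 = -2809 - 5/189 = -530906/189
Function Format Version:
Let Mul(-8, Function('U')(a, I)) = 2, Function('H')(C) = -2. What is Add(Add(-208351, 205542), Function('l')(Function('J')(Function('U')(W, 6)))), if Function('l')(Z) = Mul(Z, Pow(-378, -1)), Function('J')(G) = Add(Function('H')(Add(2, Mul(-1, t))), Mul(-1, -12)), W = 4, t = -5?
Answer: Rational(-530906, 189) ≈ -2809.0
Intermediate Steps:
Function('U')(a, I) = Rational(-1, 4) (Function('U')(a, I) = Mul(Rational(-1, 8), 2) = Rational(-1, 4))
Function('J')(G) = 10 (Function('J')(G) = Add(-2, Mul(-1, -12)) = Add(-2, 12) = 10)
Function('l')(Z) = Mul(Rational(-1, 378), Z) (Function('l')(Z) = Mul(Z, Rational(-1, 378)) = Mul(Rational(-1, 378), Z))
Add(Add(-208351, 205542), Function('l')(Function('J')(Function('U')(W, 6)))) = Add(Add(-208351, 205542), Mul(Rational(-1, 378), 10)) = Add(-2809, Rational(-5, 189)) = Rational(-530906, 189)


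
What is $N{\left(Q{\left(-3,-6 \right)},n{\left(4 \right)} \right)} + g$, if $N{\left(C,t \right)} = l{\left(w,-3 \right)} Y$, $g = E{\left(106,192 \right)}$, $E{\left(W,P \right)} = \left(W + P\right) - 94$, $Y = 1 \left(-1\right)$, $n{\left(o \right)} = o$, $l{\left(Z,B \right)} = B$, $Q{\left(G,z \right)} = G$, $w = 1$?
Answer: $207$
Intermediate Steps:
$Y = -1$
$E{\left(W,P \right)} = -94 + P + W$ ($E{\left(W,P \right)} = \left(P + W\right) - 94 = -94 + P + W$)
$g = 204$ ($g = -94 + 192 + 106 = 204$)
$N{\left(C,t \right)} = 3$ ($N{\left(C,t \right)} = \left(-3\right) \left(-1\right) = 3$)
$N{\left(Q{\left(-3,-6 \right)},n{\left(4 \right)} \right)} + g = 3 + 204 = 207$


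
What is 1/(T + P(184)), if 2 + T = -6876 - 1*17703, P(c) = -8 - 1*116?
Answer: -1/24705 ≈ -4.0478e-5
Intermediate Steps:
P(c) = -124 (P(c) = -8 - 116 = -124)
T = -24581 (T = -2 + (-6876 - 1*17703) = -2 + (-6876 - 17703) = -2 - 24579 = -24581)
1/(T + P(184)) = 1/(-24581 - 124) = 1/(-24705) = -1/24705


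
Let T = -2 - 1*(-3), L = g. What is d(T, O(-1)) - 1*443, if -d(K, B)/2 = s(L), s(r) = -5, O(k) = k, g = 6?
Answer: -433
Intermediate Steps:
L = 6
T = 1 (T = -2 + 3 = 1)
d(K, B) = 10 (d(K, B) = -2*(-5) = 10)
d(T, O(-1)) - 1*443 = 10 - 1*443 = 10 - 443 = -433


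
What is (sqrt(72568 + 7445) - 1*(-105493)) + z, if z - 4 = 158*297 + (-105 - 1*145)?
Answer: 152173 + sqrt(80013) ≈ 1.5246e+5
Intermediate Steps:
z = 46680 (z = 4 + (158*297 + (-105 - 1*145)) = 4 + (46926 + (-105 - 145)) = 4 + (46926 - 250) = 4 + 46676 = 46680)
(sqrt(72568 + 7445) - 1*(-105493)) + z = (sqrt(72568 + 7445) - 1*(-105493)) + 46680 = (sqrt(80013) + 105493) + 46680 = (105493 + sqrt(80013)) + 46680 = 152173 + sqrt(80013)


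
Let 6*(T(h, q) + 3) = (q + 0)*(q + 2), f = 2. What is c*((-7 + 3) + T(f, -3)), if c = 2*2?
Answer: -26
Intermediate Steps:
c = 4
T(h, q) = -3 + q*(2 + q)/6 (T(h, q) = -3 + ((q + 0)*(q + 2))/6 = -3 + (q*(2 + q))/6 = -3 + q*(2 + q)/6)
c*((-7 + 3) + T(f, -3)) = 4*((-7 + 3) + (-3 + (1/3)*(-3) + (1/6)*(-3)**2)) = 4*(-4 + (-3 - 1 + (1/6)*9)) = 4*(-4 + (-3 - 1 + 3/2)) = 4*(-4 - 5/2) = 4*(-13/2) = -26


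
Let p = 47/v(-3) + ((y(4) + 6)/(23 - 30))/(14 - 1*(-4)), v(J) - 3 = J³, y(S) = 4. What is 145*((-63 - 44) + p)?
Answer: -7968475/504 ≈ -15810.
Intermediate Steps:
v(J) = 3 + J³
p = -1027/504 (p = 47/(3 + (-3)³) + ((4 + 6)/(23 - 30))/(14 - 1*(-4)) = 47/(3 - 27) + (10/(-7))/(14 + 4) = 47/(-24) + (10*(-⅐))/18 = 47*(-1/24) - 10/7*1/18 = -47/24 - 5/63 = -1027/504 ≈ -2.0377)
145*((-63 - 44) + p) = 145*((-63 - 44) - 1027/504) = 145*(-107 - 1027/504) = 145*(-54955/504) = -7968475/504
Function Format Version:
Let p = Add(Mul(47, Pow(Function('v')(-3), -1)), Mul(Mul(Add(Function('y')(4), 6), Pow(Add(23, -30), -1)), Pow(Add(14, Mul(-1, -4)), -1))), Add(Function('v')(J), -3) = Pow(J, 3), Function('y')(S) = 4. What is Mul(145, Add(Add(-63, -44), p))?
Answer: Rational(-7968475, 504) ≈ -15810.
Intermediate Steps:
Function('v')(J) = Add(3, Pow(J, 3))
p = Rational(-1027, 504) (p = Add(Mul(47, Pow(Add(3, Pow(-3, 3)), -1)), Mul(Mul(Add(4, 6), Pow(Add(23, -30), -1)), Pow(Add(14, Mul(-1, -4)), -1))) = Add(Mul(47, Pow(Add(3, -27), -1)), Mul(Mul(10, Pow(-7, -1)), Pow(Add(14, 4), -1))) = Add(Mul(47, Pow(-24, -1)), Mul(Mul(10, Rational(-1, 7)), Pow(18, -1))) = Add(Mul(47, Rational(-1, 24)), Mul(Rational(-10, 7), Rational(1, 18))) = Add(Rational(-47, 24), Rational(-5, 63)) = Rational(-1027, 504) ≈ -2.0377)
Mul(145, Add(Add(-63, -44), p)) = Mul(145, Add(Add(-63, -44), Rational(-1027, 504))) = Mul(145, Add(-107, Rational(-1027, 504))) = Mul(145, Rational(-54955, 504)) = Rational(-7968475, 504)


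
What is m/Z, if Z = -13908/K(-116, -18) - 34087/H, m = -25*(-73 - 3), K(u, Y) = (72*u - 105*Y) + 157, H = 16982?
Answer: 203435869000/21267121 ≈ 9565.8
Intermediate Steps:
K(u, Y) = 157 - 105*Y + 72*u (K(u, Y) = (-105*Y + 72*u) + 157 = 157 - 105*Y + 72*u)
m = 1900 (m = -25*(-76) = 1900)
Z = 21267121/107071510 (Z = -13908/(157 - 105*(-18) + 72*(-116)) - 34087/16982 = -13908/(157 + 1890 - 8352) - 34087*1/16982 = -13908/(-6305) - 34087/16982 = -13908*(-1/6305) - 34087/16982 = 13908/6305 - 34087/16982 = 21267121/107071510 ≈ 0.19863)
m/Z = 1900/(21267121/107071510) = 1900*(107071510/21267121) = 203435869000/21267121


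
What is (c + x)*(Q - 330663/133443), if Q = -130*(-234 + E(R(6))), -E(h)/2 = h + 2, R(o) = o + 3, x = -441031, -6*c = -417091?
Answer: -3299545336769605/266886 ≈ -1.2363e+10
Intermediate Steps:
c = 417091/6 (c = -1/6*(-417091) = 417091/6 ≈ 69515.)
R(o) = 3 + o
E(h) = -4 - 2*h (E(h) = -2*(h + 2) = -2*(2 + h) = -4 - 2*h)
Q = 33280 (Q = -130*(-234 + (-4 - 2*(3 + 6))) = -130*(-234 + (-4 - 2*9)) = -130*(-234 + (-4 - 18)) = -130*(-234 - 22) = -130*(-256) = 33280)
(c + x)*(Q - 330663/133443) = (417091/6 - 441031)*(33280 - 330663/133443) = -2229095*(33280 - 330663*1/133443)/6 = -2229095*(33280 - 110221/44481)/6 = -2229095/6*1480217459/44481 = -3299545336769605/266886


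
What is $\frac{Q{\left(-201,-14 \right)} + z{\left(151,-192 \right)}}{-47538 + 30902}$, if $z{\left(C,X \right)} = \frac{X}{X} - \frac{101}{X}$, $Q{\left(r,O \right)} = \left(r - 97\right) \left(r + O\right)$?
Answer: $- \frac{12301733}{3194112} \approx -3.8514$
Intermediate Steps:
$Q{\left(r,O \right)} = \left(-97 + r\right) \left(O + r\right)$
$z{\left(C,X \right)} = 1 - \frac{101}{X}$
$\frac{Q{\left(-201,-14 \right)} + z{\left(151,-192 \right)}}{-47538 + 30902} = \frac{\left(\left(-201\right)^{2} - -1358 - -19497 - -2814\right) + \frac{-101 - 192}{-192}}{-47538 + 30902} = \frac{\left(40401 + 1358 + 19497 + 2814\right) - - \frac{293}{192}}{-16636} = \left(64070 + \frac{293}{192}\right) \left(- \frac{1}{16636}\right) = \frac{12301733}{192} \left(- \frac{1}{16636}\right) = - \frac{12301733}{3194112}$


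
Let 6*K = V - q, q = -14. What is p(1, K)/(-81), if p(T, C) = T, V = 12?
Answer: -1/81 ≈ -0.012346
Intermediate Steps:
K = 13/3 (K = (12 - 1*(-14))/6 = (12 + 14)/6 = (⅙)*26 = 13/3 ≈ 4.3333)
p(1, K)/(-81) = 1/(-81) = 1*(-1/81) = -1/81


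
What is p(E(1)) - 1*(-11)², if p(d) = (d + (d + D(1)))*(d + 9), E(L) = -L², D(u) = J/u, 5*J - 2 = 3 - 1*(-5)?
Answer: -121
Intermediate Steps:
J = 2 (J = ⅖ + (3 - 1*(-5))/5 = ⅖ + (3 + 5)/5 = ⅖ + (⅕)*8 = ⅖ + 8/5 = 2)
D(u) = 2/u
p(d) = (2 + 2*d)*(9 + d) (p(d) = (d + (d + 2/1))*(d + 9) = (d + (d + 2*1))*(9 + d) = (d + (d + 2))*(9 + d) = (d + (2 + d))*(9 + d) = (2 + 2*d)*(9 + d))
p(E(1)) - 1*(-11)² = (18 + 2*(-1*1²)² + 20*(-1*1²)) - 1*(-11)² = (18 + 2*(-1*1)² + 20*(-1*1)) - 1*121 = (18 + 2*(-1)² + 20*(-1)) - 121 = (18 + 2*1 - 20) - 121 = (18 + 2 - 20) - 121 = 0 - 121 = -121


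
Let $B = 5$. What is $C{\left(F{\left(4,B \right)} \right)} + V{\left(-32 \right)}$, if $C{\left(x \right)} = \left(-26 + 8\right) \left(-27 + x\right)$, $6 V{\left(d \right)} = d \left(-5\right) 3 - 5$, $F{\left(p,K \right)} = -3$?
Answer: $\frac{3715}{6} \approx 619.17$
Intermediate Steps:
$V{\left(d \right)} = - \frac{5}{6} - \frac{5 d}{2}$ ($V{\left(d \right)} = \frac{d \left(-5\right) 3 - 5}{6} = \frac{- 5 d 3 - 5}{6} = \frac{- 15 d - 5}{6} = \frac{-5 - 15 d}{6} = - \frac{5}{6} - \frac{5 d}{2}$)
$C{\left(x \right)} = 486 - 18 x$ ($C{\left(x \right)} = - 18 \left(-27 + x\right) = 486 - 18 x$)
$C{\left(F{\left(4,B \right)} \right)} + V{\left(-32 \right)} = \left(486 - -54\right) - - \frac{475}{6} = \left(486 + 54\right) + \left(- \frac{5}{6} + 80\right) = 540 + \frac{475}{6} = \frac{3715}{6}$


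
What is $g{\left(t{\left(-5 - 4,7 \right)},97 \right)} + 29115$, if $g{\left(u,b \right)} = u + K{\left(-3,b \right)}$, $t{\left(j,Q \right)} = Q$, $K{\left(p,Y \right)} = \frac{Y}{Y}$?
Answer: $29123$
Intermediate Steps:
$K{\left(p,Y \right)} = 1$
$g{\left(u,b \right)} = 1 + u$ ($g{\left(u,b \right)} = u + 1 = 1 + u$)
$g{\left(t{\left(-5 - 4,7 \right)},97 \right)} + 29115 = \left(1 + 7\right) + 29115 = 8 + 29115 = 29123$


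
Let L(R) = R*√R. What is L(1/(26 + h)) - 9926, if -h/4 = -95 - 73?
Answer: -9926 + √698/487204 ≈ -9926.0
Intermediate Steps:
h = 672 (h = -4*(-95 - 73) = -4*(-168) = 672)
L(R) = R^(3/2)
L(1/(26 + h)) - 9926 = (1/(26 + 672))^(3/2) - 9926 = (1/698)^(3/2) - 9926 = √698/487204 - 9926 = -9926 + √698/487204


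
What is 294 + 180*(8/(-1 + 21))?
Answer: 366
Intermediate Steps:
294 + 180*(8/(-1 + 21)) = 294 + 180*(8/20) = 294 + 180*((1/20)*8) = 294 + 180*(⅖) = 294 + 72 = 366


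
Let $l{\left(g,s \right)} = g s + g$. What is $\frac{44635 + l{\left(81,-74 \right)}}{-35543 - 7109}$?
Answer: $- \frac{19361}{21326} \approx -0.90786$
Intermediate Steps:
$l{\left(g,s \right)} = g + g s$
$\frac{44635 + l{\left(81,-74 \right)}}{-35543 - 7109} = \frac{44635 + 81 \left(1 - 74\right)}{-35543 - 7109} = \frac{44635 + 81 \left(-73\right)}{-42652} = \left(44635 - 5913\right) \left(- \frac{1}{42652}\right) = 38722 \left(- \frac{1}{42652}\right) = - \frac{19361}{21326}$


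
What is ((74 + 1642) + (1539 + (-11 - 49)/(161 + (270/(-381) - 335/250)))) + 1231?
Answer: 1509174242/336447 ≈ 4485.6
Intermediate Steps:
((74 + 1642) + (1539 + (-11 - 49)/(161 + (270/(-381) - 335/250)))) + 1231 = (1716 + (1539 - 60/(161 + (270*(-1/381) - 335*1/250)))) + 1231 = (1716 + (1539 - 60/(161 + (-90/127 - 67/50)))) + 1231 = (1716 + (1539 - 60/(161 - 13009/6350))) + 1231 = (1716 + (1539 - 60/1009341/6350)) + 1231 = (1716 + (1539 - 60*6350/1009341)) + 1231 = (1716 + (1539 - 127000/336447)) + 1231 = (1716 + 517664933/336447) + 1231 = 1095007985/336447 + 1231 = 1509174242/336447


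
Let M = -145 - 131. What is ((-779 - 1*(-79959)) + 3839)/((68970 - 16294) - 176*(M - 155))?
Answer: 27673/42844 ≈ 0.64590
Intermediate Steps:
M = -276
((-779 - 1*(-79959)) + 3839)/((68970 - 16294) - 176*(M - 155)) = ((-779 - 1*(-79959)) + 3839)/((68970 - 16294) - 176*(-276 - 155)) = ((-779 + 79959) + 3839)/(52676 - 176*(-431)) = (79180 + 3839)/(52676 + 75856) = 83019/128532 = 83019*(1/128532) = 27673/42844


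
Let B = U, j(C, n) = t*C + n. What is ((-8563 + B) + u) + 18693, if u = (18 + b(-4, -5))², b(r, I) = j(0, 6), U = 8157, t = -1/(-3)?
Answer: 18863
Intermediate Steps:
t = ⅓ (t = -1*(-⅓) = ⅓ ≈ 0.33333)
j(C, n) = n + C/3 (j(C, n) = C/3 + n = n + C/3)
B = 8157
b(r, I) = 6 (b(r, I) = 6 + (⅓)*0 = 6 + 0 = 6)
u = 576 (u = (18 + 6)² = 24² = 576)
((-8563 + B) + u) + 18693 = ((-8563 + 8157) + 576) + 18693 = (-406 + 576) + 18693 = 170 + 18693 = 18863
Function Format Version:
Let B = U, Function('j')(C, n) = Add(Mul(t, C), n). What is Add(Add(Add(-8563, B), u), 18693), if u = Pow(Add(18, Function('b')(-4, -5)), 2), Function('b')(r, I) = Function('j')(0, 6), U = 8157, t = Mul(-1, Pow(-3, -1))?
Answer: 18863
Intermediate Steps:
t = Rational(1, 3) (t = Mul(-1, Rational(-1, 3)) = Rational(1, 3) ≈ 0.33333)
Function('j')(C, n) = Add(n, Mul(Rational(1, 3), C)) (Function('j')(C, n) = Add(Mul(Rational(1, 3), C), n) = Add(n, Mul(Rational(1, 3), C)))
B = 8157
Function('b')(r, I) = 6 (Function('b')(r, I) = Add(6, Mul(Rational(1, 3), 0)) = Add(6, 0) = 6)
u = 576 (u = Pow(Add(18, 6), 2) = Pow(24, 2) = 576)
Add(Add(Add(-8563, B), u), 18693) = Add(Add(Add(-8563, 8157), 576), 18693) = Add(Add(-406, 576), 18693) = Add(170, 18693) = 18863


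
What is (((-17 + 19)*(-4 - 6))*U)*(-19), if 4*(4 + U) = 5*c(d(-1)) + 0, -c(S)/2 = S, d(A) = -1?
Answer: -570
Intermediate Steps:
c(S) = -2*S
U = -3/2 (U = -4 + (5*(-2*(-1)) + 0)/4 = -4 + (5*2 + 0)/4 = -4 + (10 + 0)/4 = -4 + (¼)*10 = -4 + 5/2 = -3/2 ≈ -1.5000)
(((-17 + 19)*(-4 - 6))*U)*(-19) = (((-17 + 19)*(-4 - 6))*(-3/2))*(-19) = ((2*(-10))*(-3/2))*(-19) = -20*(-3/2)*(-19) = 30*(-19) = -570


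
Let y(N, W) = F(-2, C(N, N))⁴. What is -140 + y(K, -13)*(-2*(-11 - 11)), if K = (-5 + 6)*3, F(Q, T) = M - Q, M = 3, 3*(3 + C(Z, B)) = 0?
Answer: 27360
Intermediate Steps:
C(Z, B) = -3 (C(Z, B) = -3 + (⅓)*0 = -3 + 0 = -3)
F(Q, T) = 3 - Q
K = 3 (K = 1*3 = 3)
y(N, W) = 625 (y(N, W) = (3 - 1*(-2))⁴ = (3 + 2)⁴ = 5⁴ = 625)
-140 + y(K, -13)*(-2*(-11 - 11)) = -140 + 625*(-2*(-11 - 11)) = -140 + 625*(-2*(-22)) = -140 + 625*44 = -140 + 27500 = 27360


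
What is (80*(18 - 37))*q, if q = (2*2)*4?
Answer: -24320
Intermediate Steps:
q = 16 (q = 4*4 = 16)
(80*(18 - 37))*q = (80*(18 - 37))*16 = (80*(-19))*16 = -1520*16 = -24320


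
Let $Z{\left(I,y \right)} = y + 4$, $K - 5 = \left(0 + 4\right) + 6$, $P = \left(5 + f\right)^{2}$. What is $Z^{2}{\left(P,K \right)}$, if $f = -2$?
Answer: $361$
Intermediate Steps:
$P = 9$ ($P = \left(5 - 2\right)^{2} = 3^{2} = 9$)
$K = 15$ ($K = 5 + \left(\left(0 + 4\right) + 6\right) = 5 + \left(4 + 6\right) = 5 + 10 = 15$)
$Z{\left(I,y \right)} = 4 + y$
$Z^{2}{\left(P,K \right)} = \left(4 + 15\right)^{2} = 19^{2} = 361$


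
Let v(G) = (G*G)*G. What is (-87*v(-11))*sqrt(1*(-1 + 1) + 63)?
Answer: 347391*sqrt(7) ≈ 9.1911e+5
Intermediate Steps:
v(G) = G**3 (v(G) = G**2*G = G**3)
(-87*v(-11))*sqrt(1*(-1 + 1) + 63) = (-87*(-11)**3)*sqrt(1*(-1 + 1) + 63) = (-87*(-1331))*sqrt(1*0 + 63) = 115797*sqrt(0 + 63) = 115797*sqrt(63) = 115797*(3*sqrt(7)) = 347391*sqrt(7)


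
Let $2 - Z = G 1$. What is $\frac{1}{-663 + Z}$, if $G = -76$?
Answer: $- \frac{1}{585} \approx -0.0017094$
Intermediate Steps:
$Z = 78$ ($Z = 2 - \left(-76\right) 1 = 2 - -76 = 2 + 76 = 78$)
$\frac{1}{-663 + Z} = \frac{1}{-663 + 78} = \frac{1}{-585} = - \frac{1}{585}$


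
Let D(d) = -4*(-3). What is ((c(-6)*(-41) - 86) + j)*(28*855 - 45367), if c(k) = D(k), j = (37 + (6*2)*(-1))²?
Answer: -1007069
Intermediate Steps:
D(d) = 12
j = 625 (j = (37 + 12*(-1))² = (37 - 12)² = 25² = 625)
c(k) = 12
((c(-6)*(-41) - 86) + j)*(28*855 - 45367) = ((12*(-41) - 86) + 625)*(28*855 - 45367) = ((-492 - 86) + 625)*(23940 - 45367) = (-578 + 625)*(-21427) = 47*(-21427) = -1007069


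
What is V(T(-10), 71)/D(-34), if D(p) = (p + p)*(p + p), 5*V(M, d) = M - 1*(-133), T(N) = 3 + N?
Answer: 63/11560 ≈ 0.0054498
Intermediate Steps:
V(M, d) = 133/5 + M/5 (V(M, d) = (M - 1*(-133))/5 = (M + 133)/5 = (133 + M)/5 = 133/5 + M/5)
D(p) = 4*p**2 (D(p) = (2*p)*(2*p) = 4*p**2)
V(T(-10), 71)/D(-34) = (133/5 + (3 - 10)/5)/((4*(-34)**2)) = (133/5 + (1/5)*(-7))/((4*1156)) = (133/5 - 7/5)/4624 = (126/5)*(1/4624) = 63/11560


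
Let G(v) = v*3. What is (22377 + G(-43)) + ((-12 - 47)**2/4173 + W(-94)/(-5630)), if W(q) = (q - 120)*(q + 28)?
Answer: 261327474049/11746995 ≈ 22246.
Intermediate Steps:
W(q) = (-120 + q)*(28 + q)
G(v) = 3*v
(22377 + G(-43)) + ((-12 - 47)**2/4173 + W(-94)/(-5630)) = (22377 + 3*(-43)) + ((-12 - 47)**2/4173 + (-3360 + (-94)**2 - 92*(-94))/(-5630)) = (22377 - 129) + ((-59)**2*(1/4173) + (-3360 + 8836 + 8648)*(-1/5630)) = 22248 + (3481*(1/4173) + 14124*(-1/5630)) = 22248 + (3481/4173 - 7062/2815) = 22248 - 19670711/11746995 = 261327474049/11746995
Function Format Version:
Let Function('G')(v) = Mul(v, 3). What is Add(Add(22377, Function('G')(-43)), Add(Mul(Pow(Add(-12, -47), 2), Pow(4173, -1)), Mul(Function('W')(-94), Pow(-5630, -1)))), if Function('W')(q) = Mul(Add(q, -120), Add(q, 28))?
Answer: Rational(261327474049, 11746995) ≈ 22246.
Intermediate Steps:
Function('W')(q) = Mul(Add(-120, q), Add(28, q))
Function('G')(v) = Mul(3, v)
Add(Add(22377, Function('G')(-43)), Add(Mul(Pow(Add(-12, -47), 2), Pow(4173, -1)), Mul(Function('W')(-94), Pow(-5630, -1)))) = Add(Add(22377, Mul(3, -43)), Add(Mul(Pow(Add(-12, -47), 2), Pow(4173, -1)), Mul(Add(-3360, Pow(-94, 2), Mul(-92, -94)), Pow(-5630, -1)))) = Add(Add(22377, -129), Add(Mul(Pow(-59, 2), Rational(1, 4173)), Mul(Add(-3360, 8836, 8648), Rational(-1, 5630)))) = Add(22248, Add(Mul(3481, Rational(1, 4173)), Mul(14124, Rational(-1, 5630)))) = Add(22248, Add(Rational(3481, 4173), Rational(-7062, 2815))) = Add(22248, Rational(-19670711, 11746995)) = Rational(261327474049, 11746995)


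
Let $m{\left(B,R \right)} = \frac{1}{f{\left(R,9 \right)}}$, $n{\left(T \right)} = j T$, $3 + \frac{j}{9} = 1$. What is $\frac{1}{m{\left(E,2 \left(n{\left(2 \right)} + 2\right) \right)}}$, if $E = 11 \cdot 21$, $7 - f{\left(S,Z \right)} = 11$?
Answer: $-4$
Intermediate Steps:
$j = -18$ ($j = -27 + 9 \cdot 1 = -27 + 9 = -18$)
$f{\left(S,Z \right)} = -4$ ($f{\left(S,Z \right)} = 7 - 11 = -4$)
$n{\left(T \right)} = - 18 T$
$E = 231$
$m{\left(B,R \right)} = - \frac{1}{4}$ ($m{\left(B,R \right)} = \frac{1}{-4} = - \frac{1}{4}$)
$\frac{1}{m{\left(E,2 \left(n{\left(2 \right)} + 2\right) \right)}} = \frac{1}{- \frac{1}{4}} = -4$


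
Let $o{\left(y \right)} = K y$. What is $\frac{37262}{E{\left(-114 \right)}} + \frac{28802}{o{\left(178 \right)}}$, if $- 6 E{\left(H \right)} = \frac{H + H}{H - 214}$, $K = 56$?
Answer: $- \frac{30456790893}{94696} \approx -3.2163 \cdot 10^{5}$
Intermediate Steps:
$o{\left(y \right)} = 56 y$
$E{\left(H \right)} = - \frac{H}{3 \left(-214 + H\right)}$ ($E{\left(H \right)} = - \frac{\left(H + H\right) \frac{1}{H - 214}}{6} = - \frac{2 H \frac{1}{-214 + H}}{6} = - \frac{H}{3 \left(-214 + H\right)}$)
$\frac{37262}{E{\left(-114 \right)}} + \frac{28802}{o{\left(178 \right)}} = \frac{37262}{\left(-1\right) \left(-114\right) \frac{1}{-642 + 3 \left(-114\right)}} + \frac{28802}{56 \cdot 178} = \frac{37262}{\left(-1\right) \left(-114\right) \frac{1}{-642 - 342}} + \frac{28802}{9968} = \frac{37262}{\left(-1\right) \left(-114\right) \frac{1}{-984}} + 28802 \cdot \frac{1}{9968} = \frac{37262}{\left(-1\right) \left(-114\right) \left(- \frac{1}{984}\right)} + \frac{14401}{4984} = \frac{37262}{- \frac{19}{164}} + \frac{14401}{4984} = 37262 \left(- \frac{164}{19}\right) + \frac{14401}{4984} = - \frac{6110968}{19} + \frac{14401}{4984} = - \frac{30456790893}{94696}$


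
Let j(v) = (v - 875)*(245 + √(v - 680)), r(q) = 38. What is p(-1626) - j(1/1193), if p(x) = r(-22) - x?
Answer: 257734282/1193 + 1043874*I*√967808127/1423249 ≈ 2.1604e+5 + 22817.0*I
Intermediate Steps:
p(x) = 38 - x
j(v) = (-875 + v)*(245 + √(-680 + v))
p(-1626) - j(1/1193) = (38 - 1*(-1626)) - (-214375 - 875*√(-680 + 1/1193) + 245/1193 + √(-680 + 1/1193)/1193) = (38 + 1626) - (-214375 - 875*√(-680 + 1/1193) + 245*(1/1193) + √(-680 + 1/1193)/1193) = 1664 - (-214375 - 875*I*√967808127/1193 + 245/1193 + √(-811239/1193)/1193) = 1664 - (-214375 - 875*I*√967808127/1193 + 245/1193 + (I*√967808127/1193)/1193) = 1664 - (-214375 - 875*I*√967808127/1193 + 245/1193 + I*√967808127/1423249) = 1664 - (-255749130/1193 - 1043874*I*√967808127/1423249) = 1664 + (255749130/1193 + 1043874*I*√967808127/1423249) = 257734282/1193 + 1043874*I*√967808127/1423249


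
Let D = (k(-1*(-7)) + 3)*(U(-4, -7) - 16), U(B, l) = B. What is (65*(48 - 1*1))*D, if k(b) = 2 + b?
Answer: -733200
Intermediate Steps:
D = -240 (D = ((2 - 1*(-7)) + 3)*(-4 - 16) = ((2 + 7) + 3)*(-20) = (9 + 3)*(-20) = 12*(-20) = -240)
(65*(48 - 1*1))*D = (65*(48 - 1*1))*(-240) = (65*(48 - 1))*(-240) = (65*47)*(-240) = 3055*(-240) = -733200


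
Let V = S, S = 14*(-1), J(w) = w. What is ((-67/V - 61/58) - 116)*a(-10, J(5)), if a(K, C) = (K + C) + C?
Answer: 0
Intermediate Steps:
S = -14
a(K, C) = K + 2*C (a(K, C) = (C + K) + C = K + 2*C)
V = -14
((-67/V - 61/58) - 116)*a(-10, J(5)) = ((-67/(-14) - 61/58) - 116)*(-10 + 2*5) = ((-67*(-1/14) - 61*1/58) - 116)*(-10 + 10) = ((67/14 - 61/58) - 116)*0 = (758/203 - 116)*0 = -22790/203*0 = 0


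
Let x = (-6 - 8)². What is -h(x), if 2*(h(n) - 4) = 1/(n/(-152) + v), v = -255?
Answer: -38937/9739 ≈ -3.9981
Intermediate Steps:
x = 196 (x = (-14)² = 196)
h(n) = 4 + 1/(2*(-255 - n/152)) (h(n) = 4 + 1/(2*(n/(-152) - 255)) = 4 + 1/(2*(n*(-1/152) - 255)) = 4 + 1/(2*(-n/152 - 255)) = 4 + 1/(2*(-255 - n/152)))
-h(x) = -4*(38741 + 196)/(38760 + 196) = -4*38937/38956 = -1*38937/9739 = -38937/9739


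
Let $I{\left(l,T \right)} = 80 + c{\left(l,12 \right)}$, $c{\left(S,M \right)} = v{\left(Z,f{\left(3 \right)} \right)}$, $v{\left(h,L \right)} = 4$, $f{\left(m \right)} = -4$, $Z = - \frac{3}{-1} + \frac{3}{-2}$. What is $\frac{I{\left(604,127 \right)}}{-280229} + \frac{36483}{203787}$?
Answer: $\frac{3402158833}{19035675741} \approx 0.17873$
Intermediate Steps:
$Z = \frac{3}{2}$ ($Z = \left(-3\right) \left(-1\right) + 3 \left(- \frac{1}{2}\right) = 3 - \frac{3}{2} = \frac{3}{2} \approx 1.5$)
$c{\left(S,M \right)} = 4$
$I{\left(l,T \right)} = 84$ ($I{\left(l,T \right)} = 80 + 4 = 84$)
$\frac{I{\left(604,127 \right)}}{-280229} + \frac{36483}{203787} = \frac{84}{-280229} + \frac{36483}{203787} = 84 \left(- \frac{1}{280229}\right) + 36483 \cdot \frac{1}{203787} = - \frac{84}{280229} + \frac{12161}{67929} = \frac{3402158833}{19035675741}$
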